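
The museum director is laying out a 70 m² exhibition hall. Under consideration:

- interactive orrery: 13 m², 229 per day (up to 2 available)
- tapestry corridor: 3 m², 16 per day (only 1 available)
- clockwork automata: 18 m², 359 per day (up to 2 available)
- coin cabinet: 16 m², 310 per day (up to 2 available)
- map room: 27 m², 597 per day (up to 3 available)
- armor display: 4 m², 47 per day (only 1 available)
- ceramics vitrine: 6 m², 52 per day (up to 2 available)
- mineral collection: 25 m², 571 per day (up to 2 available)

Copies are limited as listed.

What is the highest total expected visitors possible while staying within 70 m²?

A density-first pass picks clockwork automata + 2×mineral collection — 1501 at 68 m².
The 25 m² tied up in mineral collection is better spent on map room — total rises to 1527 (70 m²).
That's the maximum — no swap from here does better than 1527.

1527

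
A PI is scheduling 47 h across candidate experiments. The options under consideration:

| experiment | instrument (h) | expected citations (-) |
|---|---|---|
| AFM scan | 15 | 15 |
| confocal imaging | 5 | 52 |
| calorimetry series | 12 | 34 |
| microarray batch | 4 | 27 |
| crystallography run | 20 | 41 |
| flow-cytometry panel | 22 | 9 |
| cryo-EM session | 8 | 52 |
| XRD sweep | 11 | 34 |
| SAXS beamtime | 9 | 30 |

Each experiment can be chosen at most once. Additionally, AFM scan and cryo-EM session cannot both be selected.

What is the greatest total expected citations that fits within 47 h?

Ranking by ratio (expected citations/h): confocal imaging 10.40, microarray batch 6.75, cryo-EM session 6.50.
Filling by ratio: confocal imaging + microarray batch + cryo-EM session + XRD sweep + SAXS beamtime for 195, with 10 h left unused.
Dropping XRD sweep frees 11 h; slotting in crystallography run (20 h) lifts the total to 202 at 46 h.
Confocal imaging + calorimetry series + cryo-EM session + XRD sweep + SAXS beamtime (45 h) also reaches 202 — a tie, but nothing goes higher.

202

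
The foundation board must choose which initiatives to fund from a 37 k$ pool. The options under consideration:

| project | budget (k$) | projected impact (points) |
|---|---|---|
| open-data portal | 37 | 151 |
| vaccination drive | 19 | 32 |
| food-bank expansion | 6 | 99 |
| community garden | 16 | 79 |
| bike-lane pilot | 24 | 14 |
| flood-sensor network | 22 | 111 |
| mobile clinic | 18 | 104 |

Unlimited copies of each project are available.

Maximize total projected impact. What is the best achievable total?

594

Best packing: 6×food-bank expansion — 36 k$, 594 total.
That's the maximum — no swap from here does better than 594.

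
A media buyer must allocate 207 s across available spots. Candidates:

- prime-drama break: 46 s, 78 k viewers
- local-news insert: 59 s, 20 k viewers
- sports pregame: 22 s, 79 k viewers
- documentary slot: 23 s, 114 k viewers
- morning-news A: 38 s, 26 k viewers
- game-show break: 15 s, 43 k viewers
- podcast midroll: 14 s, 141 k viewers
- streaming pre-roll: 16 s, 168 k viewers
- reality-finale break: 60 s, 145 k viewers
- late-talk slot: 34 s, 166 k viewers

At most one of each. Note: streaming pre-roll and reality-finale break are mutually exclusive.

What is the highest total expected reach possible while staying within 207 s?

789

Taking prime-drama break + sports pregame + documentary slot + game-show break + podcast midroll + streaming pre-roll + late-talk slot: 170 s used, 789 in expected reach.
Next best is prime-drama break + sports pregame + documentary slot + morning-news A + podcast midroll + streaming pre-roll + late-talk slot at 772 (193 s) — short by 17.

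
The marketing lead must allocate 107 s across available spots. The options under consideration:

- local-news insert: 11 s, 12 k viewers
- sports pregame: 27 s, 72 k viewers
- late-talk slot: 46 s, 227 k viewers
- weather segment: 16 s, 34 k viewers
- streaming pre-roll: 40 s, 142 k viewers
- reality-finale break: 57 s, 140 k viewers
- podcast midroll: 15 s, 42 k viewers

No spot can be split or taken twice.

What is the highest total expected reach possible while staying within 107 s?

411

Late-talk slot + streaming pre-roll + podcast midroll uses 101 of the 107 s and totals 411.
That's the maximum — no swap from here does better than 411.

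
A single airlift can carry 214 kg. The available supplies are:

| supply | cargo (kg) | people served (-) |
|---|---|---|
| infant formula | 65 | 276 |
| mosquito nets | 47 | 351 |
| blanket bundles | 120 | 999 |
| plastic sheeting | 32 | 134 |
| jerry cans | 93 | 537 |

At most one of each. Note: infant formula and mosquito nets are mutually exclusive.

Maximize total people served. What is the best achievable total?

Taking the top-ratio supplies first gives mosquito nets + blanket bundles + plastic sheeting for 1484 (199 kg).
The 79 kg tied up in mosquito nets and plastic sheeting is better spent on jerry cans — total rises to 1536 (213 kg).
Runner-up mosquito nets + blanket bundles + plastic sheeting tops out at 1484.

1536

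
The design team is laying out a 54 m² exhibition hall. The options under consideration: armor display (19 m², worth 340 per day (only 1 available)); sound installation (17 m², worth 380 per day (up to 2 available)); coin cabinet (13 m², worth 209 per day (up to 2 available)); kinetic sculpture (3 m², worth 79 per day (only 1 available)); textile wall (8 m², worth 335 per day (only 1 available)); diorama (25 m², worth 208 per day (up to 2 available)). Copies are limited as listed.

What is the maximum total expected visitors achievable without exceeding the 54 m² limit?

Ranking by ratio (expected visitors/m²): textile wall 41.88, kinetic sculpture 26.33, sound installation 22.35.
Filling by ratio: 2×sound installation + kinetic sculpture + textile wall for 1174, with 9 m² left unused.
Dropping sound installation frees 17 m²; slotting in 2×coin cabinet (26 m²) lifts the total to 1212 at 54 m².
Every other selection either busts 54 m² or exceeds an availability limit or fails to beat 1212.

1212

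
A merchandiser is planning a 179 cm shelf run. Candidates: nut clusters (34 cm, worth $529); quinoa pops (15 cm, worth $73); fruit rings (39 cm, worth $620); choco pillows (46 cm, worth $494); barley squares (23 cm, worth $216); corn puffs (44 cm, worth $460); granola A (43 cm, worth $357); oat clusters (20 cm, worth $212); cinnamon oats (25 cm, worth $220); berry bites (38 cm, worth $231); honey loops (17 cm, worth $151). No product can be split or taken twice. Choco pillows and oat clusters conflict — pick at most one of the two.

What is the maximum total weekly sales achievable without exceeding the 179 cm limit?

Taking nut clusters + fruit rings + corn puffs + oat clusters + cinnamon oats + honey loops: 179 cm used, 2192 in weekly sales.

2192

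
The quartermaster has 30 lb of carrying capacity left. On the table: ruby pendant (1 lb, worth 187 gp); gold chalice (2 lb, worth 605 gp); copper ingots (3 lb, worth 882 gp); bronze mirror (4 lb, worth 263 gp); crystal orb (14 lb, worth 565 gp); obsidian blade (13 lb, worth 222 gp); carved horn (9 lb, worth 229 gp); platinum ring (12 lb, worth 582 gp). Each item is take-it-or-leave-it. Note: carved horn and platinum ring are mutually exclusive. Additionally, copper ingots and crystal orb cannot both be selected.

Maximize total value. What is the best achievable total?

Density check — gold chalice 302.50, copper ingots 294.00, ruby pendant 187.00, bronze mirror 65.75 are the best per lb.
Ruby pendant + gold chalice + copper ingots + bronze mirror + platinum ring uses 22 of the 30 lb and totals 2519.

2519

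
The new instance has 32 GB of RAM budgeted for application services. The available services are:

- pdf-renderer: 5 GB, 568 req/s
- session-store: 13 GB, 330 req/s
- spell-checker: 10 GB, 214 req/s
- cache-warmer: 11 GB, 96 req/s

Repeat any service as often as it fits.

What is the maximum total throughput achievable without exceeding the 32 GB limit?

The ratio ordering already packs tightly: 6×pdf-renderer, 30 GB, 3408.
The spare 2 GB is too small for any remaining service, and no exchange beats 3408.

3408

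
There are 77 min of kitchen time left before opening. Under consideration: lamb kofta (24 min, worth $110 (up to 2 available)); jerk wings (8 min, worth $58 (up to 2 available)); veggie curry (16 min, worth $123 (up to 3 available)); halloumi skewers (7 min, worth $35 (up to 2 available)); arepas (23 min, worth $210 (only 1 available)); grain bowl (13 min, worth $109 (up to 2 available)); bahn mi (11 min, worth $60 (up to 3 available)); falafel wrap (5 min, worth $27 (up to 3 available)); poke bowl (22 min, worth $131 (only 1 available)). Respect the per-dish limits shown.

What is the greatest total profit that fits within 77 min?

623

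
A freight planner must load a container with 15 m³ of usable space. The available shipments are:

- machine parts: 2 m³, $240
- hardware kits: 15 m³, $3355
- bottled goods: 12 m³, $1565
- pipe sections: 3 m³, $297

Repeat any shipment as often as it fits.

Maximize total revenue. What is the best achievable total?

3355

Ranking by ratio (revenue/m³): hardware kits 223.67, bottled goods 130.42, machine parts 120.00.
Best packing: hardware kits — 15 m³, 3355 total.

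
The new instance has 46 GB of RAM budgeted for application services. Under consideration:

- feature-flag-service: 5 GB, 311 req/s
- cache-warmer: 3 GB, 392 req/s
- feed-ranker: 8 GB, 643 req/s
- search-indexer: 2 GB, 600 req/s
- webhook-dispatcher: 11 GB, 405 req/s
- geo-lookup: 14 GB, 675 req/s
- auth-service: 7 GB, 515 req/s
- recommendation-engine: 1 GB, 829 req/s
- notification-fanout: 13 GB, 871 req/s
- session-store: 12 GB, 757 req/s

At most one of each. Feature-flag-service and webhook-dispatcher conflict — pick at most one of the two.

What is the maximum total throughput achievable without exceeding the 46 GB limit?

Density check — recommendation-engine 829.00, search-indexer 300.00, cache-warmer 130.67, feed-ranker 80.38 are the best per GB.
Best packing: cache-warmer + feed-ranker + search-indexer + auth-service + recommendation-engine + notification-fanout + session-store — 46 GB, 4607 total.
Runner-up feature-flag-service + cache-warmer + feed-ranker + search-indexer + recommendation-engine + notification-fanout + session-store tops out at 4403.

4607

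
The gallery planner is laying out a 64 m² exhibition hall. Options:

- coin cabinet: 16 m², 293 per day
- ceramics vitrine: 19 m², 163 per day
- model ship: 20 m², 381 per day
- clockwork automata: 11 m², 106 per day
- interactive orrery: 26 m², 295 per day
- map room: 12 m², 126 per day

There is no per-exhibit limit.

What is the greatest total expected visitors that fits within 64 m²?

1172

Ranking by ratio (expected visitors/m²): model ship 19.05, coin cabinet 18.31, interactive orrery 11.35.
A density-first pass picks 3×model ship — 1143 at 60 m².
The 60 m² tied up in 3×model ship is better spent on 4×coin cabinet — total rises to 1172 (64 m²).
Every other selection either busts 64 m² or fails to beat 1172.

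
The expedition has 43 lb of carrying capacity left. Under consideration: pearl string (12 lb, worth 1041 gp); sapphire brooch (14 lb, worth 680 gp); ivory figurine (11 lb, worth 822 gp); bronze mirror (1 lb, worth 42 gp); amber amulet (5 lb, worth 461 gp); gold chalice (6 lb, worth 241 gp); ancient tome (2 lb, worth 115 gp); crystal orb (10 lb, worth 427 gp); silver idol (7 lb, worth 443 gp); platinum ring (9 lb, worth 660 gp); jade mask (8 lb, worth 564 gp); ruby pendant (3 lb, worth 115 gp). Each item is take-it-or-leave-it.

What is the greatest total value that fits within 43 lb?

3331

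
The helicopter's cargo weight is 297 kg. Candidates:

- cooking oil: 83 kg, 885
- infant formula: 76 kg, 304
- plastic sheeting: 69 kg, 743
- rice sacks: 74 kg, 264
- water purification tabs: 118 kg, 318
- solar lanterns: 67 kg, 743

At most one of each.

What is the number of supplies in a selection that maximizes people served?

Optimal total is 2675.
cooking oil + infant formula + plastic sheeting + solar lanterns hits 2675 at 295 kg.
All optima have 4 supplies.

4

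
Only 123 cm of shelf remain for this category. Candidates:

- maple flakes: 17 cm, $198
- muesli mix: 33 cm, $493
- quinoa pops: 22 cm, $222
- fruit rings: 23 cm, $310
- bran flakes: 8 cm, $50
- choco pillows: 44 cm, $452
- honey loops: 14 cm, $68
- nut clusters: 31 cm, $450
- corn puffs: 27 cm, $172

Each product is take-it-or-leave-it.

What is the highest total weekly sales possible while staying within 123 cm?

1543

Greedy by ratio would take maple flakes + muesli mix + fruit rings + bran flakes + nut clusters: 112 cm used, total 1501.
Dropping maple flakes and bran flakes frees 25 cm; slotting in quinoa pops + honey loops (36 cm) lifts the total to 1543 at 123 cm.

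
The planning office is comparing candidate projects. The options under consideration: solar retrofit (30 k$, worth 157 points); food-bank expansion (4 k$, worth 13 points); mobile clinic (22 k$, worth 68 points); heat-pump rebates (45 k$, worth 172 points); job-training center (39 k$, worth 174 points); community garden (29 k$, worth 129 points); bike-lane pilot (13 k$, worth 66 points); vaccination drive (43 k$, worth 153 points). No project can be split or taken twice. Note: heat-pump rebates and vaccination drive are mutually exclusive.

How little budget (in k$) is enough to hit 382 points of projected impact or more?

82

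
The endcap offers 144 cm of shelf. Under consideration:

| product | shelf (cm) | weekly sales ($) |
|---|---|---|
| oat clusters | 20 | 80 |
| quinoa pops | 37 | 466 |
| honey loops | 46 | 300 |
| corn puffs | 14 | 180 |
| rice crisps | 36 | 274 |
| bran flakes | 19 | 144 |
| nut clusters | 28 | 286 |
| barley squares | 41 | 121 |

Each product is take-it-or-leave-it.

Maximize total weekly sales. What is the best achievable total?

1376

Ranking by ratio (weekly sales/cm): corn puffs 12.86, quinoa pops 12.59, nut clusters 10.21.
Filling by ratio: quinoa pops + corn puffs + rice crisps + bran flakes + nut clusters for 1350, with 10 cm left unused.
Replace rice crisps with honey loops: the trade gains 26 net, giving 1376 at 144 cm.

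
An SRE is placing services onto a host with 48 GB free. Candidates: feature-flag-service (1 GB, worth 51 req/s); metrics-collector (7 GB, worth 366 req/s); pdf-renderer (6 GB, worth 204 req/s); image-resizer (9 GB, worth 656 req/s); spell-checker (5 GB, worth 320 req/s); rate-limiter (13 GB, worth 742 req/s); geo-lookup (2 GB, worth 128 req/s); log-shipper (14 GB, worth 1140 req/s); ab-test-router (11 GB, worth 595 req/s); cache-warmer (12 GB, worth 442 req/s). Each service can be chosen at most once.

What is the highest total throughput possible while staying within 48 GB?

3224

Taking the top-ratio services first gives feature-flag-service + image-resizer + spell-checker + rate-limiter + geo-lookup + log-shipper for 3037 (44 GB).
Replace feature-flag-service and geo-lookup with metrics-collector: the trade gains 187 net, giving 3224 at 48 GB.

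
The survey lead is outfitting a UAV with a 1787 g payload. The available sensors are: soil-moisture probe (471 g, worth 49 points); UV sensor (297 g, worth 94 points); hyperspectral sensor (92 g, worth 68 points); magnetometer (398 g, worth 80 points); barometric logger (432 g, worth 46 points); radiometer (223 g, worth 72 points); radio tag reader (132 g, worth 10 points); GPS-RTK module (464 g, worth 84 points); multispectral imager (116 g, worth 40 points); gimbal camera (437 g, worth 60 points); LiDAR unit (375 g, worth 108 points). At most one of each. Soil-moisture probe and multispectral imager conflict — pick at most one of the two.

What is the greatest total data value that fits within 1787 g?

Filling by ratio: UV sensor + hyperspectral sensor + magnetometer + radiometer + radio tag reader + multispectral imager + LiDAR unit for 472, with 154 g left unused.
Replace magnetometer with GPS-RTK module: the trade gains 4 net, giving 476 at 1699 g.

476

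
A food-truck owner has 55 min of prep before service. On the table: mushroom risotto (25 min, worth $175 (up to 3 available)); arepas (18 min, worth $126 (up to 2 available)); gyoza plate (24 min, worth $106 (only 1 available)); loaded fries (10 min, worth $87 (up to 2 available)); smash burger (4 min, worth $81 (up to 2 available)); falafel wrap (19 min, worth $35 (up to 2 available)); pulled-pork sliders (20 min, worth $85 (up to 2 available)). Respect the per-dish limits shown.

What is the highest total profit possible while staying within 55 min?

511

Mushroom risotto + 2×loaded fries + 2×smash burger uses 53 of the 55 min and totals 511.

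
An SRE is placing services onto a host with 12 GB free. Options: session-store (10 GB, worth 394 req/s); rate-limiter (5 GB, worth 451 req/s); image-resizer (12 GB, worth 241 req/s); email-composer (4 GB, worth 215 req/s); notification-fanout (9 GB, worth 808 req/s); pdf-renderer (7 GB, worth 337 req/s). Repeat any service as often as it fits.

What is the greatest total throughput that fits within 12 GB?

2×rate-limiter uses 10 of the 12 GB and totals 902.
No other feasible combination exceeds 902.

902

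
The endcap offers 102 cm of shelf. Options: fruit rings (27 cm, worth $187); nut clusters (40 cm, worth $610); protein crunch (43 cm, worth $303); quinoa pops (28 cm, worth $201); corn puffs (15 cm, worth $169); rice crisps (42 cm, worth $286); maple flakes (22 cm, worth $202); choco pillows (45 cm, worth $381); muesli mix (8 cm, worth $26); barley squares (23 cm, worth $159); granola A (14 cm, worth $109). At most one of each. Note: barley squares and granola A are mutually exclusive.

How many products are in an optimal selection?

The maximum weekly sales within 102 cm is 1160.
For example nut clusters + corn puffs + choco pillows achieves it, using 100 cm.
Every optimal selection uses 3 products.

3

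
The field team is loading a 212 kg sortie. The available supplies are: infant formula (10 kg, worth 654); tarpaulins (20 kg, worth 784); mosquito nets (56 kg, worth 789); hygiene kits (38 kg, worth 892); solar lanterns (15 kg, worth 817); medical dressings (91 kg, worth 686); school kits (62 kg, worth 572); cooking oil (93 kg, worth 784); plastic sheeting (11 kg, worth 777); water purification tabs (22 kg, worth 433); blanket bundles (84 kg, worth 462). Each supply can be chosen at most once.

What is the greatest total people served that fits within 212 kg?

5285

Density check — plastic sheeting 70.64, infant formula 65.40, solar lanterns 54.47, tarpaulins 39.20 are the best per kg.
A density-first pass picks infant formula + tarpaulins + mosquito nets + hygiene kits + solar lanterns + plastic sheeting + water purification tabs — 5146 at 172 kg.
The 22 kg tied up in water purification tabs is better spent on school kits — total rises to 5285 (212 kg).
An exhaustive check of the 2048 subsets confirms 5285.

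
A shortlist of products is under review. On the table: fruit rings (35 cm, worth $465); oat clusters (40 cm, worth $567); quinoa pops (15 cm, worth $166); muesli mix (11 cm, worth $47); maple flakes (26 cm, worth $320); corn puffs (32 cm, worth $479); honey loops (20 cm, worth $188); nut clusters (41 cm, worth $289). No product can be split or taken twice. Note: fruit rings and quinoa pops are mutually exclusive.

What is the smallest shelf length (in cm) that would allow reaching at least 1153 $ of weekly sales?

87

Look for the lowest-shelf combination reaching 1153.
oat clusters + quinoa pops + corn puffs reaches 1212 using 87 cm.
Any bundle with less than 87 cm falls short of 1153.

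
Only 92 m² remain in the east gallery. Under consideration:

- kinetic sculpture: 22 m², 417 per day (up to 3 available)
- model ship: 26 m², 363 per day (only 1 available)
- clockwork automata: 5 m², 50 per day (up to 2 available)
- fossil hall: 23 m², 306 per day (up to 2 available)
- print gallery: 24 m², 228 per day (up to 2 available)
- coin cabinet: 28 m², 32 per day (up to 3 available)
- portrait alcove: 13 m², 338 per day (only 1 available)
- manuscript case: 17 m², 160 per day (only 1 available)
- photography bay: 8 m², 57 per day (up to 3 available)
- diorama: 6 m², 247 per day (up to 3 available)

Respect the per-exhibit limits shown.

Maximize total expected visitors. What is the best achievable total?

2083

Taking the top-ratio exhibits first gives 2×kinetic sculpture + 2×clockwork automata + portrait alcove + 3×diorama for 2013 (85 m²).
Dropping 2×clockwork automata and diorama frees 16 m²; slotting in kinetic sculpture (22 m²) lifts the total to 2083 at 91 m².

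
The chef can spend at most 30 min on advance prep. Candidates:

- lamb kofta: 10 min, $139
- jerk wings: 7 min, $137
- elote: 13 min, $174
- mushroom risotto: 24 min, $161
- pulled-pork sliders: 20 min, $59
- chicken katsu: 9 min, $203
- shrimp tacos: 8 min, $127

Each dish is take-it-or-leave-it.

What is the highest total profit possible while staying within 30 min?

514

By profit per min: chicken katsu 22.56, jerk wings 19.57, shrimp tacos 15.88 lead.
Greedy by ratio would take jerk wings + chicken katsu + shrimp tacos: 24 min used, total 467.
The 8 min tied up in shrimp tacos is better spent on elote — total rises to 514 (29 min).
The closest alternative, elote + chicken katsu + shrimp tacos, reaches only 504.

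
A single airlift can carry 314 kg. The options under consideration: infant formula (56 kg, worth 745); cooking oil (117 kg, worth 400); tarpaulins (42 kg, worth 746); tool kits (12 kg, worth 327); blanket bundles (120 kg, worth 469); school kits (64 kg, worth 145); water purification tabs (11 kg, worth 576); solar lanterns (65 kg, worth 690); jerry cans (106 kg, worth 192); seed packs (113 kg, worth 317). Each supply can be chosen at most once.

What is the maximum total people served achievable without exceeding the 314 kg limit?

3553

Infant formula + tarpaulins + tool kits + blanket bundles + water purification tabs + solar lanterns uses 306 of the 314 kg and totals 3553.
The closest alternative, infant formula + cooking oil + tarpaulins + tool kits + water purification tabs + solar lanterns, reaches only 3484.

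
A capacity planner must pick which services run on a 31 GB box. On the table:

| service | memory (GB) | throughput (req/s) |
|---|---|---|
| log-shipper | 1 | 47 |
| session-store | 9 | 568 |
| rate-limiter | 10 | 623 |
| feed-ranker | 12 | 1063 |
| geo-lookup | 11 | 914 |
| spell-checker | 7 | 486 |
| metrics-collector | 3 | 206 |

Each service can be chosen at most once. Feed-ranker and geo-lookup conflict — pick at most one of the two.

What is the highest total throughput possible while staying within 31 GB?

2323

By throughput per GB: feed-ranker 88.58, geo-lookup 83.09, spell-checker 69.43 lead.
Session-store + feed-ranker + spell-checker + metrics-collector uses 31 of the 31 GB and totals 2323.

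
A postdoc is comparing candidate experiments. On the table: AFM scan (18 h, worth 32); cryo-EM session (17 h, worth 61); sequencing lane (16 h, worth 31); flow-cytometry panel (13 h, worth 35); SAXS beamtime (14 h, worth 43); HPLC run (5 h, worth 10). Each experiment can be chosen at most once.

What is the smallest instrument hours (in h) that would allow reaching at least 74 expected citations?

Need the lightest bundle worth ≥ 74.
Taking flow-cytometry panel + SAXS beamtime gives 78 (≥ 74) for 27 h.
Any bundle with less than 27 h falls short of 74.

27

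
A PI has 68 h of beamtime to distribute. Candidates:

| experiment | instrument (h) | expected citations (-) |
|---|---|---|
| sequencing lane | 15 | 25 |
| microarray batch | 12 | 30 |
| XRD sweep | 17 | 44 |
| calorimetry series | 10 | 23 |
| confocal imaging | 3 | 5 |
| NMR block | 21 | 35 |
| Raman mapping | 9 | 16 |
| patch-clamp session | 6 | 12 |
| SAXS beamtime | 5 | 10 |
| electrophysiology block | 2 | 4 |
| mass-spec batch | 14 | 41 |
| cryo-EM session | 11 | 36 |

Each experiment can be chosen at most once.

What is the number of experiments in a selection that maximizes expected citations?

Optimal total is 179.
One optimal bundle: microarray batch + XRD sweep + calorimetry series + confocal imaging + mass-spec batch + cryo-EM session (67 h).
All optima have 6 experiments.

6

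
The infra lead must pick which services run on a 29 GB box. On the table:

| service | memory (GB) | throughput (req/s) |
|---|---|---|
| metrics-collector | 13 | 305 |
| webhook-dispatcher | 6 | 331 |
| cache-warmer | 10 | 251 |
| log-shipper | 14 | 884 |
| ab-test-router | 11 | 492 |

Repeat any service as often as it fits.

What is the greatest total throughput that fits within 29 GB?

1768

The ratio ordering already packs tightly: 2×log-shipper, 28 GB, 1768.
Nothing else within 29 GB beats 1768.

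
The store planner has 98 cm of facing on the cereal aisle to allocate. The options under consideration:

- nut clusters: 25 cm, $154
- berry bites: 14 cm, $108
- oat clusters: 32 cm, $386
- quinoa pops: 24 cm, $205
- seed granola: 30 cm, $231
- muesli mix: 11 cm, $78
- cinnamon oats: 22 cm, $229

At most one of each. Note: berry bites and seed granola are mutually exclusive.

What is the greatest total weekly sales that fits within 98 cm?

928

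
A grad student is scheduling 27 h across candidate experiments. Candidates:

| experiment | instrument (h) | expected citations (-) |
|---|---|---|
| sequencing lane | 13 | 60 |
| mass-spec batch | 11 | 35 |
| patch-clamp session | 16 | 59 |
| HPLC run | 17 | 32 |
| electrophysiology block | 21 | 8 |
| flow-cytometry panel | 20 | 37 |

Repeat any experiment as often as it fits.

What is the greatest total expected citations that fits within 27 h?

2×sequencing lane uses 26 of the 27 h and totals 120.
No other feasible combination exceeds 120.

120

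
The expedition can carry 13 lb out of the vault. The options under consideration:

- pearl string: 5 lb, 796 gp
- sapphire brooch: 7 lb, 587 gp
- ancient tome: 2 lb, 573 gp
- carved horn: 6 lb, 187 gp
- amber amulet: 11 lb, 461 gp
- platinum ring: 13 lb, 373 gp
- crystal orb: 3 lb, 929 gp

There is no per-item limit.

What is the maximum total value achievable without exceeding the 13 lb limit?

Filling by ratio: 4×crystal orb for 3716, with 1 lb left unused.
Dropping crystal orb frees 3 lb; slotting in 2×ancient tome (4 lb) lifts the total to 3933 at 13 lb.
That's the maximum — no swap from here does better than 3933.

3933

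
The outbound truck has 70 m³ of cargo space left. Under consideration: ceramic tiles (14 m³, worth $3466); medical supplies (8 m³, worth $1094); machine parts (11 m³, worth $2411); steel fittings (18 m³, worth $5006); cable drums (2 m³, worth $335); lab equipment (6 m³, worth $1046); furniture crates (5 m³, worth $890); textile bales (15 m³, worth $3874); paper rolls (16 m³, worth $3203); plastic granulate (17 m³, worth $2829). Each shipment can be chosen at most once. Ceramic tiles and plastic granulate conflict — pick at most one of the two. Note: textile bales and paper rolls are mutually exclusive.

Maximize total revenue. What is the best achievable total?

Taking ceramic tiles + machine parts + steel fittings + lab equipment + furniture crates + textile bales: 69 m³ used, 16693 in revenue.
No other feasible combination exceeds 16693.

16693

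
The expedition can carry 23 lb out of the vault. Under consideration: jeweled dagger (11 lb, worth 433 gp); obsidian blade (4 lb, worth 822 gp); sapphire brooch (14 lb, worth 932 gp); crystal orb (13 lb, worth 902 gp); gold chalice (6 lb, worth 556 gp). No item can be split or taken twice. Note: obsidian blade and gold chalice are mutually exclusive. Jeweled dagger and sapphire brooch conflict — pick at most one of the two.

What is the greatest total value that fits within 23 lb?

1754

By value per lb: obsidian blade 205.50, gold chalice 92.67, crystal orb 69.38, sapphire brooch 66.57 lead.
Taking obsidian blade + sapphire brooch: 18 lb used, 1754 in value.
Next best is obsidian blade + crystal orb at 1724 (17 lb) — short by 30.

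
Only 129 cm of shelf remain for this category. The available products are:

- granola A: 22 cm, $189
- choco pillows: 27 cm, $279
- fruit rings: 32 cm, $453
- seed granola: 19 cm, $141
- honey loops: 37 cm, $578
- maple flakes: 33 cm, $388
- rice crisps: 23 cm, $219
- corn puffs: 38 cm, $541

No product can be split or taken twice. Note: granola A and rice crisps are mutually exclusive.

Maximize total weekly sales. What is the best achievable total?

1761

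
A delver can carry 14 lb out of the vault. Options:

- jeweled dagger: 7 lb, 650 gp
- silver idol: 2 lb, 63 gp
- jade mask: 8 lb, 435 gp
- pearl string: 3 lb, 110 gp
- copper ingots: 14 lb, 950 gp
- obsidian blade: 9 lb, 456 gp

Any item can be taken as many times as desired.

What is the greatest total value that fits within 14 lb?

By value per lb: jeweled dagger 92.86, copper ingots 67.86, jade mask 54.38, obsidian blade 50.67 lead.
The ratio ordering already packs tightly: 2×jeweled dagger, 14 lb, 1300.
That's the maximum — no swap from here does better than 1300.

1300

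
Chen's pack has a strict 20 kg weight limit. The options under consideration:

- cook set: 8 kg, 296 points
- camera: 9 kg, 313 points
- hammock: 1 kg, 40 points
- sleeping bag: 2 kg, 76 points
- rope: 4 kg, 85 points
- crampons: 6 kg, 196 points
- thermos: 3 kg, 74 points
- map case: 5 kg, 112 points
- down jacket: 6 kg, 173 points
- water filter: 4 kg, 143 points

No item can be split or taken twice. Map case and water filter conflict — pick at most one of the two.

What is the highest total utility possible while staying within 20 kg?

725

Density check — hammock 40.00, sleeping bag 38.00, cook set 37.00, water filter 35.75 are the best per kg.
The ratio heuristic lands on cook set + hammock + sleeping bag + thermos + water filter (629) but leaves 2 kg idle.
Dropping thermos and water filter frees 7 kg; slotting in camera (9 kg) lifts the total to 725 at 20 kg.
Next best is cook set + sleeping bag + crampons + water filter at 711 (20 kg) — short by 14.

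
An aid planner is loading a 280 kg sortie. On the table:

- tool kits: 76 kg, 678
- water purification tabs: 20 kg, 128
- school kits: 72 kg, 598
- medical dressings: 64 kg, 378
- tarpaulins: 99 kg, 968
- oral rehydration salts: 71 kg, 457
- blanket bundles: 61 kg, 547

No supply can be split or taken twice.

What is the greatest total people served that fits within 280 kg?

2372

Filling by ratio: tool kits + water purification tabs + tarpaulins + blanket bundles for 2321, with 24 kg left unused.
Replace blanket bundles with school kits: the trade gains 51 net, giving 2372 at 267 kg.
The closest alternative, tool kits + water purification tabs + tarpaulins + blanket bundles, reaches only 2321.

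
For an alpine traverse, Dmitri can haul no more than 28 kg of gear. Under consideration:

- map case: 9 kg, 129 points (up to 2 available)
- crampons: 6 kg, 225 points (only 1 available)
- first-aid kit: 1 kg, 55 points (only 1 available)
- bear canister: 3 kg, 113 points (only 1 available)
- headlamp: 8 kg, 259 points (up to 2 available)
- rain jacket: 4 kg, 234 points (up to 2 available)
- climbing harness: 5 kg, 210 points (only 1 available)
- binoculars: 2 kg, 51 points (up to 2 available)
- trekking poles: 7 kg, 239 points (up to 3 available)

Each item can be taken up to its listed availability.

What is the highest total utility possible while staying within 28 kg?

1217

Ranking by ratio (utility/kg): rain jacket 58.50, first-aid kit 55.00, climbing harness 42.00.
The ratio heuristic lands on crampons + first-aid kit + bear canister + 2×rain jacket + climbing harness + 2×binoculars (1173) but leaves 1 kg idle.
The 7 kg tied up in bear canister and 2×binoculars is better spent on headlamp — total rises to 1217 (28 kg).
No other feasible combination exceeds 1217.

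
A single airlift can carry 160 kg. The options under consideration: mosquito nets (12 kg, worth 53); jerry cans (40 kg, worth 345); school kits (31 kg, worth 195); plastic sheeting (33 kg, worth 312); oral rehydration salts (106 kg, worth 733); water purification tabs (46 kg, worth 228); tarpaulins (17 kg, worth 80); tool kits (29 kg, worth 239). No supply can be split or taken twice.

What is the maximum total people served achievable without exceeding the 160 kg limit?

A density-first pass picks jerry cans + school kits + plastic sheeting + tarpaulins + tool kits — 1171 at 150 kg.
The 48 kg tied up in school kits and tarpaulins is better spent on mosquito nets + water purification tabs — total rises to 1177 (160 kg).
Nothing else within 160 kg beats 1177.

1177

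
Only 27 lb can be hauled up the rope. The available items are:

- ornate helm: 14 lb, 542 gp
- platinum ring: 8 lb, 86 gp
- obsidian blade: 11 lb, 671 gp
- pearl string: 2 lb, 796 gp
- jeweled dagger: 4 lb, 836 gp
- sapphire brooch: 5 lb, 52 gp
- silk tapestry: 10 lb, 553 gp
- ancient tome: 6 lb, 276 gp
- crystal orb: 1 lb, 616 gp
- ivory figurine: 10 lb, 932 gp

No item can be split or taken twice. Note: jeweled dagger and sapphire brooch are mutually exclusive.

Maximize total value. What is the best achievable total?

3733

By value per lb: crystal orb 616.00, pearl string 398.00, jeweled dagger 209.00, ivory figurine 93.20 lead.
The ratio ordering already packs tightly: pearl string + jeweled dagger + silk tapestry + crystal orb + ivory figurine, 27 lb, 3733.
Next best is pearl string + jeweled dagger + ancient tome + crystal orb + ivory figurine at 3456 (23 lb) — short by 277.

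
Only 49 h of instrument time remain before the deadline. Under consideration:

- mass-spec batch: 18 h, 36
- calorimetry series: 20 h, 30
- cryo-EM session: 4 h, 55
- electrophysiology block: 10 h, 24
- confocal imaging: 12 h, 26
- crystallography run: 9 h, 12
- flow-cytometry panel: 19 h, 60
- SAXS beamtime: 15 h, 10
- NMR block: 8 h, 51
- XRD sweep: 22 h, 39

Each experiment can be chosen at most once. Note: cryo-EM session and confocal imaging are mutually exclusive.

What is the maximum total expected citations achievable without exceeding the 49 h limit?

A density-first pass picks cryo-EM session + electrophysiology block + flow-cytometry panel + NMR block — 190 at 41 h.
Replace electrophysiology block with mass-spec batch: the trade gains 12 net, giving 202 at 49 h.
That's the maximum — no feasible swap from here does better than 202.

202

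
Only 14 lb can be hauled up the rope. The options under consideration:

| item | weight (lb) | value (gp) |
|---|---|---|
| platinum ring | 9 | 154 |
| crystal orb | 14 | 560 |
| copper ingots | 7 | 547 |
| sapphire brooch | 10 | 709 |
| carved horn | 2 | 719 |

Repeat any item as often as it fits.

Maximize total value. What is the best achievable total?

Density check — carved horn 359.50, copper ingots 78.14, sapphire brooch 70.90, crystal orb 40.00 are the best per lb.
7×carved horn uses 14 of the 14 lb and totals 5033.
Every other selection either busts 14 lb or fails to beat 5033.

5033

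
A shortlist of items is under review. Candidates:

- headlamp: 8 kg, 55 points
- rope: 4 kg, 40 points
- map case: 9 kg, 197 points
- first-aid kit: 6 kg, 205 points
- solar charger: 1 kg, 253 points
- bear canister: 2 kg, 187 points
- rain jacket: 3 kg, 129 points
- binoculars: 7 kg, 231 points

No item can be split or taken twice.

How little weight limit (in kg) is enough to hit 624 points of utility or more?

9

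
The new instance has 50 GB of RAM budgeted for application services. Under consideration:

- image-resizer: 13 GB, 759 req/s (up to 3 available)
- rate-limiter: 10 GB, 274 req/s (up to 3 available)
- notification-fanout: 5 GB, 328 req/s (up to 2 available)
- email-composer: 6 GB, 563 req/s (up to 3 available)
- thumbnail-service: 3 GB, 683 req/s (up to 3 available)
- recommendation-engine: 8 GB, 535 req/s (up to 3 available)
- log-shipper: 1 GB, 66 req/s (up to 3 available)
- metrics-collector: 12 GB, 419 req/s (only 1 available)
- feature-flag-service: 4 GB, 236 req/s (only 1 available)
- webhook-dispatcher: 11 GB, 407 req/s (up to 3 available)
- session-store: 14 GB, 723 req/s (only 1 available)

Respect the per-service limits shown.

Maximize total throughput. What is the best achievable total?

5268

Ranking by ratio (throughput/GB): thumbnail-service 227.67, email-composer 93.83, recommendation-engine 66.88.
A density-first pass picks 3×email-composer + 3×thumbnail-service + 2×recommendation-engine + 3×log-shipper + feature-flag-service — 5242 at 50 GB.
Dropping log-shipper and feature-flag-service frees 5 GB; slotting in notification-fanout (5 GB) lifts the total to 5268 at 50 GB.
Nothing else within 50 GB beats 5268.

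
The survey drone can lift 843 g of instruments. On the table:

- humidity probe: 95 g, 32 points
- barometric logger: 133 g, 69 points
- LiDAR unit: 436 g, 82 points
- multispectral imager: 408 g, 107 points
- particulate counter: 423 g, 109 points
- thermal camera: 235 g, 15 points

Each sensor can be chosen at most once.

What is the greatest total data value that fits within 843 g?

216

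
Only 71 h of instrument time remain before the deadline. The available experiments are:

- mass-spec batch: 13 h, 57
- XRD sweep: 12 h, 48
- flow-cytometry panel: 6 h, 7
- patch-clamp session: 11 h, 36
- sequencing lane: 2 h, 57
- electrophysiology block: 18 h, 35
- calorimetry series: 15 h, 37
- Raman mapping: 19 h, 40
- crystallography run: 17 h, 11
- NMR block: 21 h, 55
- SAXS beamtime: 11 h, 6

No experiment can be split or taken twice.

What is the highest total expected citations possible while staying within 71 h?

Ranking by ratio (expected citations/h): sequencing lane 28.50, mass-spec batch 4.38, XRD sweep 4.00.
Greedy by ratio would take mass-spec batch + XRD sweep + flow-cytometry panel + patch-clamp session + sequencing lane + NMR block: 65 h used, total 260.
The 27 h tied up in flow-cytometry panel and NMR block is better spent on electrophysiology block + calorimetry series — total rises to 270 (71 h).
An exhaustive check of the 2048 subsets confirms 270.

270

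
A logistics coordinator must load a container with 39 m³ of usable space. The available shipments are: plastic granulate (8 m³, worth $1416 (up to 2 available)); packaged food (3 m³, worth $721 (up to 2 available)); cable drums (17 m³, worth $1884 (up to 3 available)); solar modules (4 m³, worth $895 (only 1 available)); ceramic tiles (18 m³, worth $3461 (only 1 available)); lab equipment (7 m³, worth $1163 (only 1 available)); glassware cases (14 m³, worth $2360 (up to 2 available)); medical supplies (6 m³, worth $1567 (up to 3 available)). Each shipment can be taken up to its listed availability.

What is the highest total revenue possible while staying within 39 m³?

8883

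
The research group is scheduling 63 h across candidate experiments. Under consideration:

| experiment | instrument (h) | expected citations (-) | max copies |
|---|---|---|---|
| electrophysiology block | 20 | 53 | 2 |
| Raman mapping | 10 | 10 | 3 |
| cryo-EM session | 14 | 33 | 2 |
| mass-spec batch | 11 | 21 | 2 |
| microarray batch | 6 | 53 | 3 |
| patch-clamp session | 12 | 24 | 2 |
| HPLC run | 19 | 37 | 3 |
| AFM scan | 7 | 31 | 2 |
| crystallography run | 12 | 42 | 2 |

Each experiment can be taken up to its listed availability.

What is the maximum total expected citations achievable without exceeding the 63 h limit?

307

Density check — microarray batch 8.83, AFM scan 4.43, crystallography run 3.50 are the best per h.
A density-first pass picks 3×microarray batch + 2×AFM scan + 2×crystallography run — 305 at 56 h.
The 7 h tied up in AFM scan is better spent on cryo-EM session — total rises to 307 (63 h).
Every other selection either busts 63 h or exceeds an availability limit or fails to beat 307.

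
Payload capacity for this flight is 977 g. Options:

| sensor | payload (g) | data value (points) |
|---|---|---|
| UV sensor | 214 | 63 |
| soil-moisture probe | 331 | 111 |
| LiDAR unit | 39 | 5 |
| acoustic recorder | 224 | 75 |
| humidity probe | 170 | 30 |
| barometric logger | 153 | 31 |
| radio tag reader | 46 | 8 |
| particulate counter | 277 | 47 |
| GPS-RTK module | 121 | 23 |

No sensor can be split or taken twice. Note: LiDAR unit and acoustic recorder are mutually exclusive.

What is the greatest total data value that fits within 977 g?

By data value per g: soil-moisture probe 0.34, acoustic recorder 0.33, UV sensor 0.29 lead.
Best packing: UV sensor + soil-moisture probe + acoustic recorder + barometric logger + radio tag reader — 968 g, 288 total.
Nothing else feasible within 977 g beats 288.

288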